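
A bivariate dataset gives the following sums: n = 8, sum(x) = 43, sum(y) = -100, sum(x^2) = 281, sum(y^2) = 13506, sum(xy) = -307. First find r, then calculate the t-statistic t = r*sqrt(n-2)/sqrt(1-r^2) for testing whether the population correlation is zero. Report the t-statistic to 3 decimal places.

S_xy = nΣxy − ΣxΣy = 8·(-307) − 43·(-100) = -2456 − (-4300) = 1844
S_xx = nΣx² − (Σx)² = 8·281 − 43² = 2248 − 1849 = 399
S_yy = nΣy² − (Σy)² = 8·13506 − (-100)² = 108048 − 10000 = 98048
r = S_xy / √(S_xx·S_yy) = 1844 / √(399·98048) = 1844 / √39121152 = 1844 / 6254.6904 = 0.2948
t = r·√(n−2)/√(1−r²) = 0.2948·√6 / √(1−0.086907) = 0.722110 / 0.955559 = 0.756

0.756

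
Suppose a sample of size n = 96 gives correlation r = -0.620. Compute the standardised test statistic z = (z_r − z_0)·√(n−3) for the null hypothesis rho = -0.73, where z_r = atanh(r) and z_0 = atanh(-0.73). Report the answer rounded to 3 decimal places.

z_r = atanh(-0.620) = -0.725005,  z_0 = atanh(-0.73) = -0.928727
SE = 1/√(n−3) = 1/√93 = 0.103695
z = (z_r − z_0)/SE = (-0.725005 − (-0.928727)) / 0.103695 = 0.203722 / 0.103695 = 1.965

1.965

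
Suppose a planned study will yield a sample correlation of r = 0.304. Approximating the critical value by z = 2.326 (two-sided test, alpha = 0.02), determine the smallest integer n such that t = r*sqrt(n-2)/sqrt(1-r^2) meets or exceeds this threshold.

56

Need r·√(n−2)/√(1−r²) ≥ 2.326
√(n−2) ≥ 2.326·√(1−0.092416) / 0.304 = 2.326·0.952672 / 0.304 = 7.2892
n−2 ≥ 53.1324  ⇒  n ≥ 55.1324
Smallest integer n = 56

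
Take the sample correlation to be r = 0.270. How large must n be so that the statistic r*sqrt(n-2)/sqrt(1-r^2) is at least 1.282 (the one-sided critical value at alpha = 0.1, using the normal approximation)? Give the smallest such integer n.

23

r√(n−2)/√(1−r²) ≥ 1.282  ⇔  n−2 ≥ (1.282)²·(1−r²)/r²
(1−r²)/r² = (1−0.072900)/0.072900 = 12.7174
n ≥ 2 + 1.643524·12.7174 = 2 + 20.9014 = 22.9014
⌈22.9014⌉ = 23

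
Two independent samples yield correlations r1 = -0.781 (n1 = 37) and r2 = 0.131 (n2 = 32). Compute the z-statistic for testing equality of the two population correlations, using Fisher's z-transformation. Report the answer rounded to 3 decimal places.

-4.667

z1 = atanh(-0.781) = -1.047929,  z2 = atanh(0.131) = 0.131757
SE = √(1/(n1−3) + 1/(n2−3)) = √(1/34 + 1/29) = √(0.0294118 + 0.0344828) = √0.0638946 = 0.252774
z = (z1 − z2)/SE = (-1.047929 − 0.131757) / 0.252774 = -1.179686 / 0.252774 = -4.667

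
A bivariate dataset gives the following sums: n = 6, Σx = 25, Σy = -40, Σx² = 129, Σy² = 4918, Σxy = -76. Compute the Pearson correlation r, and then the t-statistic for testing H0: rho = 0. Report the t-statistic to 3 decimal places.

0.554

S_xy = nΣxy − ΣxΣy = 6·(-76) − 25·(-40) = -456 − (-1000) = 544
S_xx = nΣx² − (Σx)² = 6·129 − 25² = 774 − 625 = 149
S_yy = nΣy² − (Σy)² = 6·4918 − (-40)² = 29508 − 1600 = 27908
r = S_xy / √(S_xx·S_yy) = 544 / √(149·27908) = 544 / √4158292 = 544 / 2039.1891 = 0.2668
t = r·√(n−2)/√(1−r²) = 0.2668·√4 / √(1−0.071182) = 0.533600 / 0.963752 = 0.554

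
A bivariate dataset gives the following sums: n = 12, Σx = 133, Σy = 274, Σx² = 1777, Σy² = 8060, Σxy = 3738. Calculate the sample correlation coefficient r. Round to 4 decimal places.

0.9486

S_xy = nΣxy − ΣxΣy = 12·3738 − 133·274 = 44856 − 36442 = 8414
S_xx = nΣx² − (Σx)² = 12·1777 − 133² = 21324 − 17689 = 3635
S_yy = nΣy² − (Σy)² = 12·8060 − 274² = 96720 − 75076 = 21644
r = S_xy / √(S_xx·S_yy) = 8414 / √(3635·21644) = 8414 / √78675940 = 8414 / 8869.9459 = 0.9486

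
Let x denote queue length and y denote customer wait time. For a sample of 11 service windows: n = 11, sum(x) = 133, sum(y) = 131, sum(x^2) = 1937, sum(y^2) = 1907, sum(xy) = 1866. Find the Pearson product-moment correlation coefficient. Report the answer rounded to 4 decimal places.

Numerator: nΣxy − (Σx)(Σy) = 11·1866 − (133)(131) = 3103
Denominator: √[(nΣx²−(Σx)²)(nΣy²−(Σy)²)]
  nΣx²−(Σx)² = 11·1937 − 17689 = 3618;  nΣy²−(Σy)² = 11·1907 − 17161 = 3816
  √(3618·3816) = √13806288 = 3715.6814
r = 3103 / 3715.6814 = 0.8351

0.8351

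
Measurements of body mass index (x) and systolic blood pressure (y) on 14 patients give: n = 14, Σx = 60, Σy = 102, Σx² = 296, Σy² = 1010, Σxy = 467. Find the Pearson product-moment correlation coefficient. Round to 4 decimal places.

S_xy = nΣxy − ΣxΣy = 14·467 − 60·102 = 6538 − 6120 = 418
S_xx = nΣx² − (Σx)² = 14·296 − 60² = 4144 − 3600 = 544
S_yy = nΣy² − (Σy)² = 14·1010 − 102² = 14140 − 10404 = 3736
r = S_xy / √(S_xx·S_yy) = 418 / √(544·3736) = 418 / √2032384 = 418 / 1425.6171 = 0.2932

0.2932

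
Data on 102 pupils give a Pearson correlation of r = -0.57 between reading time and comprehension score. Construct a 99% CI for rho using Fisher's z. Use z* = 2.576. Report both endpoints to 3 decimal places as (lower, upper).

(-0.719, -0.370)

Fisher z: z_r = atanh(r) = ½·ln((1+(-0.57))/(1−(-0.57))) = -0.647523
SE(z) = 1/√(n−3) = 1/√99 = 0.100504
99% ⇒ z* = 2.576; margin = 2.576·0.100504 = 0.258898
CI on z-scale: (-0.906421, -0.388625)
Back-transform: tanh(-0.906421) = -0.719410, tanh(-0.388625) = -0.370174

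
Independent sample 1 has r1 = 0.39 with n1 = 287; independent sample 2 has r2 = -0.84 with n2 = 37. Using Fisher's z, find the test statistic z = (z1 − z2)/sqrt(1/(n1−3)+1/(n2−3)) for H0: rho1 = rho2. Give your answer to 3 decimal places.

Fisher z-transforms: z1 = atanh(0.39) = 0.411800, z2 = atanh(-0.84) = -1.221174; difference d = 1.632974
Var(d) = 1/284 + 1/34 = 0.0035211 + 0.0294118 = 0.0329329
z = d/√Var(d) = 1.632974 / √0.0329329 = 1.632974 / 0.181474 = 8.998

8.998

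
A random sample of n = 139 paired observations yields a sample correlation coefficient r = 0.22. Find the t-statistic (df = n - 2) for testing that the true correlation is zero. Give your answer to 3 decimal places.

2.640

t = r·√(n−2) / √(1−r²) with r = 0.22, n = 139
  = 0.22·√137 / √(1 − 0.0484)
  = 0.22·11.704700 / 0.975500
  = 2.575034 / 0.975500 = 2.640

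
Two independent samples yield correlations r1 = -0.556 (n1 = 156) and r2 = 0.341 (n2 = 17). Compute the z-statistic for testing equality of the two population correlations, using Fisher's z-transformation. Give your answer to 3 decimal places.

z1 = atanh(-0.556) = -0.627025,  z2 = atanh(0.341) = 0.355224
SE = √(1/(n1−3) + 1/(n2−3)) = √(1/153 + 1/14) = √(0.0065359 + 0.0714286) = √0.0779645 = 0.279221
z = (z1 − z2)/SE = (-0.627025 − 0.355224) / 0.279221 = -0.982249 / 0.279221 = -3.518

-3.518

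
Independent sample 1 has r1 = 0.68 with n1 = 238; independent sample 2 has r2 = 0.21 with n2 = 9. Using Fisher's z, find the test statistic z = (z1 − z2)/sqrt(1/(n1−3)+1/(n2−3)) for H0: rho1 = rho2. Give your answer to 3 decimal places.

1.490

Fisher z-transforms: z1 = atanh(0.68) = 0.829114, z2 = atanh(0.21) = 0.213171; difference d = 0.615943
Var(d) = 1/235 + 1/6 = 0.0042553 + 0.1666667 = 0.1709220
z = d/√Var(d) = 0.615943 / √0.1709220 = 0.615943 / 0.413427 = 1.490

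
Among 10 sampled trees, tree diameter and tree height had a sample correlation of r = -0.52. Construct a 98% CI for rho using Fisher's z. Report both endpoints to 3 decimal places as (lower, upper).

z_r = atanh(-0.52) = -0.576340;  SE = 1/√(n−3) = 1/√7 = 0.377964
z-limits: -0.576340 ± 2.326·0.377964 = -0.576340 ± 0.879144 = [-1.455484, 0.302804]
ρ-limits: (tanh -1.455484, tanh 0.302804) = (-0.897, 0.294)

(-0.897, 0.294)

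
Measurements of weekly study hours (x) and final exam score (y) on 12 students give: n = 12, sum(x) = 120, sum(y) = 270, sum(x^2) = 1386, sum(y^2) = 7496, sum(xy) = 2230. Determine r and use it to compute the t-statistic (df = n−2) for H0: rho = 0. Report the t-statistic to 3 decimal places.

-7.134

S_xy = nΣxy − ΣxΣy = 12·2230 − 120·270 = 26760 − 32400 = -5640
S_xx = nΣx² − (Σx)² = 12·1386 − 120² = 16632 − 14400 = 2232
S_yy = nΣy² − (Σy)² = 12·7496 − 270² = 89952 − 72900 = 17052
r = S_xy / √(S_xx·S_yy) = -5640 / √(2232·17052) = -5640 / √38060064 = -5640 / 6169.2839 = -0.9142
t = r·√(n−2)/√(1−r²) = -0.9142·√10 / √(1−0.835762) = -2.890954 / 0.405263 = -7.134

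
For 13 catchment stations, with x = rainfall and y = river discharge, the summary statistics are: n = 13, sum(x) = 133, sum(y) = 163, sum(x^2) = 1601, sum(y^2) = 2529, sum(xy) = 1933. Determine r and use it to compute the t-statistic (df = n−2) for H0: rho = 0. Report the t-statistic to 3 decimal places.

4.096

S_xy = nΣxy − ΣxΣy = 13·1933 − 133·163 = 25129 − 21679 = 3450
S_xx = nΣx² − (Σx)² = 13·1601 − 133² = 20813 − 17689 = 3124
S_yy = nΣy² − (Σy)² = 13·2529 − 163² = 32877 − 26569 = 6308
r = S_xy / √(S_xx·S_yy) = 3450 / √(3124·6308) = 3450 / √19706192 = 3450 / 4439.1657 = 0.7772
t = r·√(n−2)/√(1−r²) = 0.7772·√11 / √(1−0.604040) = 2.577681 / 0.629254 = 4.096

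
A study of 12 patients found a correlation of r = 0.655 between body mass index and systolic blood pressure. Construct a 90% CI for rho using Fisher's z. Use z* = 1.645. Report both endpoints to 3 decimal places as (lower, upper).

z_r = atanh(0.655) = 0.784006;  SE = 1/√(n−3) = 1/√9 = 0.333333
z-limits: 0.784006 ± 1.645·0.333333 = 0.784006 ± 0.548333 = [0.235673, 1.332339]
ρ-limits: (tanh 0.235673, tanh 1.332339) = (0.231, 0.870)

(0.231, 0.870)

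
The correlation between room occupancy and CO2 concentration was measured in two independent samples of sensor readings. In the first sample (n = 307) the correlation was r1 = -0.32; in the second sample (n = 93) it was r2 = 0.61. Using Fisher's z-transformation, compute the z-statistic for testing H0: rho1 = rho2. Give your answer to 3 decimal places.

-8.671

Fisher z-transforms: z1 = atanh(-0.32) = -0.331647, z2 = atanh(0.61) = 0.708921; difference d = -1.040568
Var(d) = 1/304 + 1/90 = 0.0032895 + 0.0111111 = 0.0144006
z = d/√Var(d) = -1.040568 / √0.0144006 = -1.040568 / 0.120002 = -8.671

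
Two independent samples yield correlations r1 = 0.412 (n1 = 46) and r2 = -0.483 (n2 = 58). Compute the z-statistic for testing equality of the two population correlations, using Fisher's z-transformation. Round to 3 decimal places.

4.740

Fisher z-transforms: z1 = atanh(0.412) = 0.438018, z2 = atanh(-0.483) = -0.526890; difference d = 0.964908
Var(d) = 1/43 + 1/55 = 0.0232558 + 0.0181818 = 0.0414376
z = d/√Var(d) = 0.964908 / √0.0414376 = 0.964908 / 0.203562 = 4.740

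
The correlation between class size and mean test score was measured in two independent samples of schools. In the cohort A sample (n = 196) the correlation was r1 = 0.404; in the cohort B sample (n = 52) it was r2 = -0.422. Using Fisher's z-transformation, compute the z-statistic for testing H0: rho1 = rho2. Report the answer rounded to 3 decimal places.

5.492

Fisher z-transforms: z1 = atanh(0.404) = 0.428420, z2 = atanh(-0.422) = -0.450123; difference d = 0.878543
Var(d) = 1/193 + 1/49 = 0.0051813 + 0.0204082 = 0.0255895
z = d/√Var(d) = 0.878543 / √0.0255895 = 0.878543 / 0.159967 = 5.492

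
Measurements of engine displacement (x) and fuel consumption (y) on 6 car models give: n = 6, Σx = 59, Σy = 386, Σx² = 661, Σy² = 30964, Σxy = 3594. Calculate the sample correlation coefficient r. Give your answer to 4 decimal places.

S_xy = nΣxy − ΣxΣy = 6·3594 − 59·386 = 21564 − 22774 = -1210
S_xx = nΣx² − (Σx)² = 6·661 − 59² = 3966 − 3481 = 485
S_yy = nΣy² − (Σy)² = 6·30964 − 386² = 185784 − 148996 = 36788
r = S_xy / √(S_xx·S_yy) = -1210 / √(485·36788) = -1210 / √17842180 = -1210 / 4224.0005 = -0.2865

-0.2865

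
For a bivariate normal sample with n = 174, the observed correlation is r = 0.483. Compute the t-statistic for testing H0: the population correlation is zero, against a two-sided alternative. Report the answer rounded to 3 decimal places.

1 − r² = 1 − 0.233289 = 0.766711;  √(1−r²) = 0.875620
√(n−2) = √172 = 13.114877
t = r·√(n−2)/√(1−r²) = 0.483 · 13.114877 / 0.875620 = 7.234

7.234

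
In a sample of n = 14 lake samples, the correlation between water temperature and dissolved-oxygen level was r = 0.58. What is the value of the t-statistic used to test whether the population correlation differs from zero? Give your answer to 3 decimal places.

1 − r² = 1 − 0.3364 = 0.6636;  √(1−r²) = 0.814616
√(n−2) = √12 = 3.464102
t = r·√(n−2)/√(1−r²) = 0.58 · 3.464102 / 0.814616 = 2.466

2.466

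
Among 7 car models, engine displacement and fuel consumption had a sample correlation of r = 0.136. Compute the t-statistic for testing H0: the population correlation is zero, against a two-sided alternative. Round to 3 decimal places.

1 − r² = 1 − 0.018496 = 0.981504;  √(1−r²) = 0.990709
√(n−2) = √5 = 2.236068
t = r·√(n−2)/√(1−r²) = 0.136 · 2.236068 / 0.990709 = 0.307

0.307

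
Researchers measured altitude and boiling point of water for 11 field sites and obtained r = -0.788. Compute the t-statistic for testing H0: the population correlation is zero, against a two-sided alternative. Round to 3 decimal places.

t = r·√(n−2) / √(1−r²) with r = -0.788, n = 11
  = -0.788·√9 / √(1 − 0.620944)
  = -0.788·3.000000 / 0.615675
  = -2.364000 / 0.615675 = -3.840

-3.840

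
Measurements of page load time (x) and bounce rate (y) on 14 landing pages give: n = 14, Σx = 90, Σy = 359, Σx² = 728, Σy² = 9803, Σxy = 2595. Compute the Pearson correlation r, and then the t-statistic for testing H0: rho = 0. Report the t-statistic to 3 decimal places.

S_xy = nΣxy − ΣxΣy = 14·2595 − 90·359 = 36330 − 32310 = 4020
S_xx = nΣx² − (Σx)² = 14·728 − 90² = 10192 − 8100 = 2092
S_yy = nΣy² − (Σy)² = 14·9803 − 359² = 137242 − 128881 = 8361
r = S_xy / √(S_xx·S_yy) = 4020 / √(2092·8361) = 4020 / √17491212 = 4020 / 4182.2496 = 0.9612
t = r·√(n−2)/√(1−r²) = 0.9612·√12 / √(1−0.923905) = 3.329694 / 0.275853 = 12.071

12.071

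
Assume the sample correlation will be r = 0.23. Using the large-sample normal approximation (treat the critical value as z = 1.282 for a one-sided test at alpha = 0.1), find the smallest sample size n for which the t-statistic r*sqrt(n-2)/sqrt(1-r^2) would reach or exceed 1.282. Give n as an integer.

32

Need r·√(n−2)/√(1−r²) ≥ 1.282
√(n−2) ≥ 1.282·√(1−0.0529) / 0.23 = 1.282·0.973191 / 0.23 = 5.4245
n−2 ≥ 29.4252  ⇒  n ≥ 31.4252
Smallest integer n = 32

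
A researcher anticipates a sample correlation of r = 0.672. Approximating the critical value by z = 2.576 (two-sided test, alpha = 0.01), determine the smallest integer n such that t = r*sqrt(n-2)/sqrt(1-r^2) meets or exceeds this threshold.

11

Need r·√(n−2)/√(1−r²) ≥ 2.576
√(n−2) ≥ 2.576·√(1−0.451584) / 0.672 = 2.576·0.740551 / 0.672 = 2.8388
n−2 ≥ 8.0588  ⇒  n ≥ 10.0588
Smallest integer n = 11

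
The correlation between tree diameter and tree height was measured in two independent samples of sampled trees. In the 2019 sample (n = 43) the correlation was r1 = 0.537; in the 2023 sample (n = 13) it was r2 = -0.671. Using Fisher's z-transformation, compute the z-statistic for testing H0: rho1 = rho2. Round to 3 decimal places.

3.995

Fisher z-transforms: z1 = atanh(0.537) = 0.599930, z2 = atanh(-0.671) = -0.812560; difference d = 1.412490
Var(d) = 1/40 + 1/10 = 0.0250000 + 0.1000000 = 0.1250000
z = d/√Var(d) = 1.412490 / √0.1250000 = 1.412490 / 0.353553 = 3.995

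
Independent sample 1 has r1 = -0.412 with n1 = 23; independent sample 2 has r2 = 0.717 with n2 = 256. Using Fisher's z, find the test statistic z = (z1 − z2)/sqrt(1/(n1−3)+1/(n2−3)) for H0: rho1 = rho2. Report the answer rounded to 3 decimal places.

z1 = atanh(-0.412) = -0.438018,  z2 = atanh(0.717) = 0.901443
SE = √(1/(n1−3) + 1/(n2−3)) = √(1/20 + 1/253) = √(0.0500000 + 0.0039526) = √0.0539526 = 0.232277
z = (z1 − z2)/SE = (-0.438018 − 0.901443) / 0.232277 = -1.339461 / 0.232277 = -5.767

-5.767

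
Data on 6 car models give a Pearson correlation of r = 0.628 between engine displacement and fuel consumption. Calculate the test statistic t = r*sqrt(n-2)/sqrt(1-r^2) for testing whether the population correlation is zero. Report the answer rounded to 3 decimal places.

t = r·√(n−2) / √(1−r²) with r = 0.628, n = 6
  = 0.628·√4 / √(1 − 0.394384)
  = 0.628·2.000000 / 0.778213
  = 1.256000 / 0.778213 = 1.614

1.614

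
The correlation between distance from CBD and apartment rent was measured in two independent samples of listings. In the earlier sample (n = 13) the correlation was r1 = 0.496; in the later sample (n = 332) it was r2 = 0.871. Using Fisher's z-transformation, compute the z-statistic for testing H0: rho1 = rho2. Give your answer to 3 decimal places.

-2.471

Fisher z-transforms: z1 = atanh(0.496) = 0.543987, z2 = atanh(0.871) = 1.337208; difference d = -0.793221
Var(d) = 1/10 + 1/329 = 0.1000000 + 0.0030395 = 0.1030395
z = d/√Var(d) = -0.793221 / √0.1030395 = -0.793221 / 0.320998 = -2.471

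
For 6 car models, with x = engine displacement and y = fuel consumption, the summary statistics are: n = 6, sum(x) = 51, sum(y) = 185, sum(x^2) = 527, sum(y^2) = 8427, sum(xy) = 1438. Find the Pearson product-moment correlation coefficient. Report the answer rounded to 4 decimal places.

Numerator: nΣxy − (Σx)(Σy) = 6·1438 − (51)(185) = -807
Denominator: √[(nΣx²−(Σx)²)(nΣy²−(Σy)²)]
  nΣx²−(Σx)² = 6·527 − 2601 = 561;  nΣy²−(Σy)² = 6·8427 − 34225 = 16337
  √(561·16337) = √9165057 = 3027.3845
r = -807 / 3027.3845 = -0.2666

-0.2666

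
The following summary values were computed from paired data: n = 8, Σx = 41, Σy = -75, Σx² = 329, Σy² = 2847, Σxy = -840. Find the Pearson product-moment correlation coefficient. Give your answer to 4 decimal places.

Numerator: nΣxy − (Σx)(Σy) = 8·(-840) − (41)(-75) = -3645
Denominator: √[(nΣx²−(Σx)²)(nΣy²−(Σy)²)]
  nΣx²−(Σx)² = 8·329 − 1681 = 951;  nΣy²−(Σy)² = 8·2847 − 5625 = 17151
  √(951·17151) = √16310601 = 4038.6385
r = -3645 / 4038.6385 = -0.9025

-0.9025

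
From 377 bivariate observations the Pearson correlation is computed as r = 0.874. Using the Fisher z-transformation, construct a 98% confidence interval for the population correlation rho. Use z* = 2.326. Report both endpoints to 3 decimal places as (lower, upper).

(0.842, 0.900)

z_r = atanh(0.874) = 1.349774;  SE = 1/√(n−3) = 1/√374 = 0.051709
z-limits: 1.349774 ± 2.326·0.051709 = 1.349774 ± 0.120275 = [1.229499, 1.470049]
ρ-limits: (tanh 1.229499, tanh 1.470049) = (0.842, 0.900)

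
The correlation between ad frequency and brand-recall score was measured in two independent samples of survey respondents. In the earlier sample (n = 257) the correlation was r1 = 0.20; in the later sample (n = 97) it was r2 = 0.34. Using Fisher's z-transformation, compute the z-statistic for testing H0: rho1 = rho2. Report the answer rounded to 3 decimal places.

Fisher z-transforms: z1 = atanh(0.20) = 0.202733, z2 = atanh(0.34) = 0.354093; difference d = -0.151360
Var(d) = 1/254 + 1/94 = 0.0039370 + 0.0106383 = 0.0145753
z = d/√Var(d) = -0.151360 / √0.0145753 = -0.151360 / 0.120728 = -1.254

-1.254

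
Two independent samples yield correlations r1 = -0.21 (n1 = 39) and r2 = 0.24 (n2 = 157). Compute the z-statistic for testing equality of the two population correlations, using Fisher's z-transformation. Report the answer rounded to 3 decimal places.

-2.474

z1 = atanh(-0.21) = -0.213171,  z2 = atanh(0.24) = 0.244774
SE = √(1/(n1−3) + 1/(n2−3)) = √(1/36 + 1/154) = √(0.0277778 + 0.0064935) = √0.0342713 = 0.185125
z = (z1 − z2)/SE = (-0.213171 − 0.244774) / 0.185125 = -0.457945 / 0.185125 = -2.474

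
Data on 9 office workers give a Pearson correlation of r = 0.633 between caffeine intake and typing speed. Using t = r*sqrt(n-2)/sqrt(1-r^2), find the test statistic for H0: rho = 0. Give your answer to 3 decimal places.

1 − r² = 1 − 0.400689 = 0.599311;  √(1−r²) = 0.774152
√(n−2) = √7 = 2.645751
t = r·√(n−2)/√(1−r²) = 0.633 · 2.645751 / 0.774152 = 2.163

2.163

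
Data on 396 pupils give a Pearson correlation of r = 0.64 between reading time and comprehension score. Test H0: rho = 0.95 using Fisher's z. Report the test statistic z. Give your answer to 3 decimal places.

Fisher z: atanh(0.64) = 0.758174, atanh(0.95) = 1.831781
z = (z_r − z_0)·√(n−3) = (0.758174 − 1.831781)·√393 = -1.073607 · 19.824228 = -21.283

-21.283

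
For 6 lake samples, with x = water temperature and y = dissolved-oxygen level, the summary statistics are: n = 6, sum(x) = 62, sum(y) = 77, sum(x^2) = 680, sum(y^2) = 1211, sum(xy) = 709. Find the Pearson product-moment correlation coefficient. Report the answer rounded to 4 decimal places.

-0.9257

S_xy = nΣxy − ΣxΣy = 6·709 − 62·77 = 4254 − 4774 = -520
S_xx = nΣx² − (Σx)² = 6·680 − 62² = 4080 − 3844 = 236
S_yy = nΣy² − (Σy)² = 6·1211 − 77² = 7266 − 5929 = 1337
r = S_xy / √(S_xx·S_yy) = -520 / √(236·1337) = -520 / √315532 = -520 / 561.7224 = -0.9257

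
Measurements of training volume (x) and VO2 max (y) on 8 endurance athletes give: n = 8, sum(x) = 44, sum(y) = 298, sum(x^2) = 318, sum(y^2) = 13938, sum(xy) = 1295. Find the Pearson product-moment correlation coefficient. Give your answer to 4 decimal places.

S_xy = nΣxy − ΣxΣy = 8·1295 − 44·298 = 10360 − 13112 = -2752
S_xx = nΣx² − (Σx)² = 8·318 − 44² = 2544 − 1936 = 608
S_yy = nΣy² − (Σy)² = 8·13938 − 298² = 111504 − 88804 = 22700
r = S_xy / √(S_xx·S_yy) = -2752 / √(608·22700) = -2752 / √13801600 = -2752 / 3715.0505 = -0.7408

-0.7408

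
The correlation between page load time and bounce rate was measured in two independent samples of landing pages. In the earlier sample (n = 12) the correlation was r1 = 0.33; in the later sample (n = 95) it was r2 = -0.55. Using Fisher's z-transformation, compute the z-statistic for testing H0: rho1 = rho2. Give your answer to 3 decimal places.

2.752

z1 = atanh(0.33) = 0.342828,  z2 = atanh(-0.55) = -0.618381
SE = √(1/(n1−3) + 1/(n2−3)) = √(1/9 + 1/92) = √(0.1111111 + 0.0108696) = √0.1219807 = 0.349257
z = (z1 − z2)/SE = (0.342828 − (-0.618381)) / 0.349257 = 0.961209 / 0.349257 = 2.752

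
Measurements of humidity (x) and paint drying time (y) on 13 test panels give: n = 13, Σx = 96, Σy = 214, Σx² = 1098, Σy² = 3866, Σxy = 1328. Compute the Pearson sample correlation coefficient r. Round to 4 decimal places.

S_xy = nΣxy − ΣxΣy = 13·1328 − 96·214 = 17264 − 20544 = -3280
S_xx = nΣx² − (Σx)² = 13·1098 − 96² = 14274 − 9216 = 5058
S_yy = nΣy² − (Σy)² = 13·3866 − 214² = 50258 − 45796 = 4462
r = S_xy / √(S_xx·S_yy) = -3280 / √(5058·4462) = -3280 / √22568796 = -3280 / 4750.6627 = -0.6904

-0.6904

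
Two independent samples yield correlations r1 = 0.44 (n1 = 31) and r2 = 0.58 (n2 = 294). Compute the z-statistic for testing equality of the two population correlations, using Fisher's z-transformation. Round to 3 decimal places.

-0.961

Fisher z-transforms: z1 = atanh(0.44) = 0.472231, z2 = atanh(0.58) = 0.662463; difference d = -0.190232
Var(d) = 1/28 + 1/291 = 0.0357143 + 0.0034364 = 0.0391507
z = d/√Var(d) = -0.190232 / √0.0391507 = -0.190232 / 0.197865 = -0.961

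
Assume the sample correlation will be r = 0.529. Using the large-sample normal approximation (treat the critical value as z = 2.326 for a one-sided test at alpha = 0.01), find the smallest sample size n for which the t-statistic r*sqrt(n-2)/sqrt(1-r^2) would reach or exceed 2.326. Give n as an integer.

16

Need r·√(n−2)/√(1−r²) ≥ 2.326
√(n−2) ≥ 2.326·√(1−0.279841) / 0.529 = 2.326·0.848622 / 0.529 = 3.7314
n−2 ≥ 13.9233  ⇒  n ≥ 15.9233
Smallest integer n = 16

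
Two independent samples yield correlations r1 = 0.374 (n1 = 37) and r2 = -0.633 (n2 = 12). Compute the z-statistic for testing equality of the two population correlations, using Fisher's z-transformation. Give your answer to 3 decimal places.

3.040

z1 = atanh(0.374) = 0.393066,  z2 = atanh(-0.633) = -0.746406
SE = √(1/(n1−3) + 1/(n2−3)) = √(1/34 + 1/9) = √(0.0294118 + 0.1111111) = √0.1405229 = 0.374864
z = (z1 − z2)/SE = (0.393066 − (-0.746406)) / 0.374864 = 1.139472 / 0.374864 = 3.040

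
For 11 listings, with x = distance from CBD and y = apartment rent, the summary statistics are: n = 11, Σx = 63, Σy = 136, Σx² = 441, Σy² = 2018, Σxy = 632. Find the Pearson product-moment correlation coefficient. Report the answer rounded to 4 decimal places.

-0.8943

Numerator: nΣxy − (Σx)(Σy) = 11·632 − (63)(136) = -1616
Denominator: √[(nΣx²−(Σx)²)(nΣy²−(Σy)²)]
  nΣx²−(Σx)² = 11·441 − 3969 = 882;  nΣy²−(Σy)² = 11·2018 − 18496 = 3702
  √(882·3702) = √3265164 = 1806.9765
r = -1616 / 1806.9765 = -0.8943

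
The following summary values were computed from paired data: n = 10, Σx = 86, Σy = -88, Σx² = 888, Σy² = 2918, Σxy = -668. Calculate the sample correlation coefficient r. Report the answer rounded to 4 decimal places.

Numerator: nΣxy − (Σx)(Σy) = 10·(-668) − (86)(-88) = 888
Denominator: √[(nΣx²−(Σx)²)(nΣy²−(Σy)²)]
  nΣx²−(Σx)² = 10·888 − 7396 = 1484;  nΣy²−(Σy)² = 10·2918 − 7744 = 21436
  √(1484·21436) = √31811024 = 5640.1262
r = 888 / 5640.1262 = 0.1574

0.1574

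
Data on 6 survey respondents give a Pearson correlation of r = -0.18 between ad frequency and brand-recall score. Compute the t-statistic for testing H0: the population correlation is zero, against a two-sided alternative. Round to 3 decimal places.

-0.366

1 − r² = 1 − 0.0324 = 0.9676;  √(1−r²) = 0.983667
√(n−2) = √4 = 2.000000
t = r·√(n−2)/√(1−r²) = -0.18 · 2.000000 / 0.983667 = -0.366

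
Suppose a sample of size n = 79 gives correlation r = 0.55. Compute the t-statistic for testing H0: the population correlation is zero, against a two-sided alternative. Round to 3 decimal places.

5.779

1 − r² = 1 − 0.3025 = 0.6975;  √(1−r²) = 0.835165
√(n−2) = √77 = 8.774964
t = r·√(n−2)/√(1−r²) = 0.55 · 8.774964 / 0.835165 = 5.779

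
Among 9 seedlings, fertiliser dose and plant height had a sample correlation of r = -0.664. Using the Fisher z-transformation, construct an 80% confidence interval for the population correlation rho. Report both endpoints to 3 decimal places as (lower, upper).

Fisher z: z_r = atanh(r) = ½·ln((1+(-0.664))/(1−(-0.664))) = -0.799934
SE(z) = 1/√(n−3) = 1/√6 = 0.408248
80% ⇒ z* = 1.282; margin = 1.282·0.408248 = 0.523374
CI on z-scale: (-1.323308, -0.276560)
Back-transform: tanh(-1.323308) = -0.867604, tanh(-0.276560) = -0.269718

(-0.868, -0.270)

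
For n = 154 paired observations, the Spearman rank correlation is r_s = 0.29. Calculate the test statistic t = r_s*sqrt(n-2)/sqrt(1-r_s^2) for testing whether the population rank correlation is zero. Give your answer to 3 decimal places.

t = r_s·√(n−2) / √(1−r_s²) with r_s = 0.29, n = 154
  = 0.29·√152 / √(1 − 0.0841)
  = 0.29·12.328828 / 0.957027
  = 3.575360 / 0.957027 = 3.736

3.736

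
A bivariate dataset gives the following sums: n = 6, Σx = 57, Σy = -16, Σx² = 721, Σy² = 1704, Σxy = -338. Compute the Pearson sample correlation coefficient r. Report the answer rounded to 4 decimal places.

-0.3406

S_xy = nΣxy − ΣxΣy = 6·(-338) − 57·(-16) = -2028 − (-912) = -1116
S_xx = nΣx² − (Σx)² = 6·721 − 57² = 4326 − 3249 = 1077
S_yy = nΣy² − (Σy)² = 6·1704 − (-16)² = 10224 − 256 = 9968
r = S_xy / √(S_xx·S_yy) = -1116 / √(1077·9968) = -1116 / √10735536 = -1116 / 3276.5128 = -0.3406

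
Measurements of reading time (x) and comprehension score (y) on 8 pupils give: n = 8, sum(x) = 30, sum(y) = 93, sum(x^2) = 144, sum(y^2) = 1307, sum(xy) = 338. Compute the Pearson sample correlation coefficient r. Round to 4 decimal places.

S_xy = nΣxy − ΣxΣy = 8·338 − 30·93 = 2704 − 2790 = -86
S_xx = nΣx² − (Σx)² = 8·144 − 30² = 1152 − 900 = 252
S_yy = nΣy² − (Σy)² = 8·1307 − 93² = 10456 − 8649 = 1807
r = S_xy / √(S_xx·S_yy) = -86 / √(252·1807) = -86 / √455364 = -86 / 674.8066 = -0.1274

-0.1274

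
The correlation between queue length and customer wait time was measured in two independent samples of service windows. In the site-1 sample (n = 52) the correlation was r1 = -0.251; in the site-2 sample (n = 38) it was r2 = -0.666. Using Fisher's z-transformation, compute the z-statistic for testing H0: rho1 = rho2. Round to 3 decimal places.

2.472

z1 = atanh(-0.251) = -0.256480,  z2 = atanh(-0.666) = -0.803520
SE = √(1/(n1−3) + 1/(n2−3)) = √(1/49 + 1/35) = √(0.0204082 + 0.0285714) = √0.0489796 = 0.221313
z = (z1 − z2)/SE = (-0.256480 − (-0.803520)) / 0.221313 = 0.547040 / 0.221313 = 2.472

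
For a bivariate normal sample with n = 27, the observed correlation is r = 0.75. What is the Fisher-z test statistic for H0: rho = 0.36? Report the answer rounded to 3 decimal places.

z_r = atanh(0.75) = 0.972955,  z_0 = atanh(0.36) = 0.376886
SE = 1/√(n−3) = 1/√24 = 0.204124
z = (z_r − z_0)/SE = (0.972955 − 0.376886) / 0.204124 = 0.596069 / 0.204124 = 2.920

2.920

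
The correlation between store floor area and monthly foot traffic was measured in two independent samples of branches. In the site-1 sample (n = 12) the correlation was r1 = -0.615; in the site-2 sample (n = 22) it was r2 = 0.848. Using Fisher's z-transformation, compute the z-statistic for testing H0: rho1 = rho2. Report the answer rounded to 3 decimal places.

-4.858

Fisher z-transforms: z1 = atanh(-0.615) = -0.716923, z2 = atanh(0.848) = 1.248989; difference d = -1.965912
Var(d) = 1/9 + 1/19 = 0.1111111 + 0.0526316 = 0.1637427
z = d/√Var(d) = -1.965912 / √0.1637427 = -1.965912 / 0.404651 = -4.858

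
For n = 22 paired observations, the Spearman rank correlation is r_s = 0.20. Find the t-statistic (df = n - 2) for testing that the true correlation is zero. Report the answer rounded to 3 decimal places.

t = r_s·√(n−2) / √(1−r_s²) with r_s = 0.20, n = 22
  = 0.20·√20 / √(1 − 0.0400)
  = 0.20·4.472136 / 0.979796
  = 0.894427 / 0.979796 = 0.913

0.913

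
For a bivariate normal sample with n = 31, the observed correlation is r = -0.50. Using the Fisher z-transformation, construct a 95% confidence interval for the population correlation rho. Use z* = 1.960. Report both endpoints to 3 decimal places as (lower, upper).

(-0.726, -0.177)

Fisher z: z_r = atanh(r) = ½·ln((1+(-0.50))/(1−(-0.50))) = -0.549306
SE(z) = 1/√(n−3) = 1/√28 = 0.188982
95% ⇒ z* = 1.960; margin = 1.960·0.188982 = 0.370405
CI on z-scale: (-0.919711, -0.178901)
Back-transform: tanh(-0.919711) = -0.725761, tanh(-0.178901) = -0.177017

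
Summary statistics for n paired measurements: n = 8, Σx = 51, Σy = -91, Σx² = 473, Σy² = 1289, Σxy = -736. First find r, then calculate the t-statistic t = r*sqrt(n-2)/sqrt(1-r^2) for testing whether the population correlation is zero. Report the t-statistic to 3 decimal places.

-3.318

S_xy = nΣxy − ΣxΣy = 8·(-736) − 51·(-91) = -5888 − (-4641) = -1247
S_xx = nΣx² − (Σx)² = 8·473 − 51² = 3784 − 2601 = 1183
S_yy = nΣy² − (Σy)² = 8·1289 − (-91)² = 10312 − 8281 = 2031
r = S_xy / √(S_xx·S_yy) = -1247 / √(1183·2031) = -1247 / √2402673 = -1247 / 1550.0558 = -0.8045
t = r·√(n−2)/√(1−r²) = -0.8045·√6 / √(1−0.647220) = -1.970614 / 0.593953 = -3.318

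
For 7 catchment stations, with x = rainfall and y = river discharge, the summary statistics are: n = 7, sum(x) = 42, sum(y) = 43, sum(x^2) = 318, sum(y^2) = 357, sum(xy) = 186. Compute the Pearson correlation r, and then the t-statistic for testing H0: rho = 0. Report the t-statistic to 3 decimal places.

-5.238

Numerator: nΣxy − (Σx)(Σy) = 7·186 − (42)(43) = -504
Denominator: √[(nΣx²−(Σx)²)(nΣy²−(Σy)²)]
  nΣx²−(Σx)² = 7·318 − 1764 = 462;  nΣy²−(Σy)² = 7·357 − 1849 = 650
  √(462·650) = √300300 = 547.9964
r = -504 / 547.9964 = -0.9197
t = r·√(n−2)/√(1−r²) = -0.9197·√5 / √(1−0.845848) = -2.056512 / 0.392622 = -5.238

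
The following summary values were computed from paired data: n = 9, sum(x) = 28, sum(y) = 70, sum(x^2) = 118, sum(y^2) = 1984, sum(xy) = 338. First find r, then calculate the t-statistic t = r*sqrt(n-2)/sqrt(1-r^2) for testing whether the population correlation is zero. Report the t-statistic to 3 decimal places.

S_xy = nΣxy − ΣxΣy = 9·338 − 28·70 = 3042 − 1960 = 1082
S_xx = nΣx² − (Σx)² = 9·118 − 28² = 1062 − 784 = 278
S_yy = nΣy² − (Σy)² = 9·1984 − 70² = 17856 − 4900 = 12956
r = S_xy / √(S_xx·S_yy) = 1082 / √(278·12956) = 1082 / √3601768 = 1082 / 1897.8324 = 0.5701
t = r·√(n−2)/√(1−r²) = 0.5701·√7 / √(1−0.325014) = 1.508343 / 0.821575 = 1.836

1.836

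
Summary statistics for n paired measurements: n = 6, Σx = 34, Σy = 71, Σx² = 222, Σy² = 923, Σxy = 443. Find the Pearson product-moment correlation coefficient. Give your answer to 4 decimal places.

S_xy = nΣxy − ΣxΣy = 6·443 − 34·71 = 2658 − 2414 = 244
S_xx = nΣx² − (Σx)² = 6·222 − 34² = 1332 − 1156 = 176
S_yy = nΣy² − (Σy)² = 6·923 − 71² = 5538 − 5041 = 497
r = S_xy / √(S_xx·S_yy) = 244 / √(176·497) = 244 / √87472 = 244 / 295.7567 = 0.8250

0.8250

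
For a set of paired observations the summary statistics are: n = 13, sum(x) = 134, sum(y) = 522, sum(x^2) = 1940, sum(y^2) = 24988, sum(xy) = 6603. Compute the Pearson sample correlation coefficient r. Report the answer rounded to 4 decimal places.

S_xy = nΣxy − ΣxΣy = 13·6603 − 134·522 = 85839 − 69948 = 15891
S_xx = nΣx² − (Σx)² = 13·1940 − 134² = 25220 − 17956 = 7264
S_yy = nΣy² − (Σy)² = 13·24988 − 522² = 324844 − 272484 = 52360
r = S_xy / √(S_xx·S_yy) = 15891 / √(7264·52360) = 15891 / √380343040 = 15891 / 19502.3855 = 0.8148

0.8148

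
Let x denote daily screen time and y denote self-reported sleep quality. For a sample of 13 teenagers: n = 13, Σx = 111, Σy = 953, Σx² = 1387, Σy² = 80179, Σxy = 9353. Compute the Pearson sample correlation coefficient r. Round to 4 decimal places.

S_xy = nΣxy − ΣxΣy = 13·9353 − 111·953 = 121589 − 105783 = 15806
S_xx = nΣx² − (Σx)² = 13·1387 − 111² = 18031 − 12321 = 5710
S_yy = nΣy² − (Σy)² = 13·80179 − 953² = 1042327 − 908209 = 134118
r = S_xy / √(S_xx·S_yy) = 15806 / √(5710·134118) = 15806 / √765813780 = 15806 / 27673.3406 = 0.5712

0.5712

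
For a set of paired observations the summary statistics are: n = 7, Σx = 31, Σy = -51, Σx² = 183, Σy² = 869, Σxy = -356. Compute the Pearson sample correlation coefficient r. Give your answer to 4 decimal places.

Numerator: nΣxy − (Σx)(Σy) = 7·(-356) − (31)(-51) = -911
Denominator: √[(nΣx²−(Σx)²)(nΣy²−(Σy)²)]
  nΣx²−(Σx)² = 7·183 − 961 = 320;  nΣy²−(Σy)² = 7·869 − 2601 = 3482
  √(320·3482) = √1114240 = 1055.5757
r = -911 / 1055.5757 = -0.8630

-0.8630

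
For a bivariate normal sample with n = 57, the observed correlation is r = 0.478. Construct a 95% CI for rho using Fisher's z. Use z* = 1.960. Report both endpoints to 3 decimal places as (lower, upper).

(0.248, 0.657)

z_r = atanh(0.478) = 0.520389;  SE = 1/√(n−3) = 1/√54 = 0.136083
z-limits: 0.520389 ± 1.960·0.136083 = 0.520389 ± 0.266723 = [0.253666, 0.787112]
ρ-limits: (tanh 0.253666, tanh 0.787112) = (0.248, 0.657)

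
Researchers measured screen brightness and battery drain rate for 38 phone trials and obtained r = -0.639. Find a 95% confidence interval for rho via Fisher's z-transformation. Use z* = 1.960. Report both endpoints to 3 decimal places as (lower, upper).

(-0.796, -0.401)

Fisher z: z_r = atanh(r) = ½·ln((1+(-0.639))/(1−(-0.639))) = -0.756482
SE(z) = 1/√(n−3) = 1/√35 = 0.169031
95% ⇒ z* = 1.960; margin = 1.960·0.169031 = 0.331301
CI on z-scale: (-1.087783, -0.425181)
Back-transform: tanh(-1.087783) = -0.796068, tanh(-0.425181) = -0.401286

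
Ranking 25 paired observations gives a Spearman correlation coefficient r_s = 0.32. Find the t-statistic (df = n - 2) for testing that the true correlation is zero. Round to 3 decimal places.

1 − r_s² = 1 − 0.1024 = 0.8976;  √(1−r_s²) = 0.947418
√(n−2) = √23 = 4.795832
t = r_s·√(n−2)/√(1−r_s²) = 0.32 · 4.795832 / 0.947418 = 1.620

1.620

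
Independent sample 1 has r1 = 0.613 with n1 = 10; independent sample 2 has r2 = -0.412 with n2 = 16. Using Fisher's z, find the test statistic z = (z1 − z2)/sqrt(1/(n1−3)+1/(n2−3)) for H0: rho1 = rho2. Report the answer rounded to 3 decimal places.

z1 = atanh(0.613) = 0.713713,  z2 = atanh(-0.412) = -0.438018
SE = √(1/(n1−3) + 1/(n2−3)) = √(1/7 + 1/13) = √(0.1428571 + 0.0769231) = √0.2197802 = 0.468807
z = (z1 − z2)/SE = (0.713713 − (-0.438018)) / 0.468807 = 1.151731 / 0.468807 = 2.457

2.457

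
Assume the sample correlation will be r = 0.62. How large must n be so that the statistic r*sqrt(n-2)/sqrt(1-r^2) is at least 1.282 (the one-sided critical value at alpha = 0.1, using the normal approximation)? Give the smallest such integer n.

r√(n−2)/√(1−r²) ≥ 1.282  ⇔  n−2 ≥ (1.282)²·(1−r²)/r²
(1−r²)/r² = (1−0.3844)/0.3844 = 1.6015
n ≥ 2 + 1.643524·1.6015 = 2 + 2.6321 = 4.6321
⌈4.6321⌉ = 5

5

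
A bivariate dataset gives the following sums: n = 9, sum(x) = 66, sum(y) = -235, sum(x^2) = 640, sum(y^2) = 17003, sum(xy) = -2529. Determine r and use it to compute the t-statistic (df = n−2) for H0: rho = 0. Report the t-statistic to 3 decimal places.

-2.084

S_xy = nΣxy − ΣxΣy = 9·(-2529) − 66·(-235) = -22761 − (-15510) = -7251
S_xx = nΣx² − (Σx)² = 9·640 − 66² = 5760 − 4356 = 1404
S_yy = nΣy² − (Σy)² = 9·17003 − (-235)² = 153027 − 55225 = 97802
r = S_xy / √(S_xx·S_yy) = -7251 / √(1404·97802) = -7251 / √137314008 = -7251 / 11718.1060 = -0.6188
t = r·√(n−2)/√(1−r²) = -0.6188·√7 / √(1−0.382913) = -1.637191 / 0.785549 = -2.084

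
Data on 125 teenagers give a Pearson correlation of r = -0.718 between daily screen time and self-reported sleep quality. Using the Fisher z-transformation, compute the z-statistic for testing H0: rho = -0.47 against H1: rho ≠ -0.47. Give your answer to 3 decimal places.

-4.346

z_r = atanh(-0.718) = -0.903505,  z_0 = atanh(-0.47) = -0.510070
SE = 1/√(n−3) = 1/√122 = 0.090536
z = (z_r − z_0)/SE = (-0.903505 − (-0.510070)) / 0.090536 = -0.393435 / 0.090536 = -4.346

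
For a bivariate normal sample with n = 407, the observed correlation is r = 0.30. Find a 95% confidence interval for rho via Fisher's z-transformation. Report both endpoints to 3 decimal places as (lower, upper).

(0.209, 0.386)

Fisher z: z_r = atanh(r) = ½·ln((1+0.30)/(1−0.30)) = 0.309520
SE(z) = 1/√(n−3) = 1/√404 = 0.049752
95% ⇒ z* = 1.960; margin = 1.960·0.049752 = 0.097514
CI on z-scale: (0.212006, 0.407034)
Back-transform: tanh(0.212006) = 0.208886, tanh(0.407034) = 0.385951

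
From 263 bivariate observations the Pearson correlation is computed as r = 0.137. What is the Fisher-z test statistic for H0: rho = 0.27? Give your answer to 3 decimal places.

-2.241

Fisher z: atanh(0.137) = 0.137867, atanh(0.27) = 0.276864
z = (z_r − z_0)·√(n−3) = (0.137867 − 0.276864)·√260 = -0.138997 · 16.124515 = -2.241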